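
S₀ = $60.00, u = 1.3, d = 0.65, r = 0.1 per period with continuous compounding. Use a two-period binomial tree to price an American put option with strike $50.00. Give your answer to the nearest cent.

$2.98

Risk-neutral probability p = (e^0.1 − 0.65)/(1.3 − 0.65) = 0.4552/0.6500 = 0.7003
Terminal stock prices: S_uu = 101.4, S_ud = 50.7, S_dd = 25.35
Terminal payoffs (K − S): max(-51.4, 0) = 0, max(-0.7, 0) = 0, max(24.65, 0) = 24.65
Node u (S = 78): continuation = e^(−0.1)·[0.7003·0.0000 + 0.2997·0.0000] = 0.0000; exercise value = 0.0000 ≤ continuation, so V_u = 0.0000
Node d (S = 39): continuation = e^(−0.1)·[0.7003·0.0000 + 0.2997·24.6500] = 6.6854; exercise value = 11.0000 > continuation, so V_d = 11.0000 (exercise)
Node 0 (S = 60): continuation = e^(−0.1)·[0.7003·0.0000 + 0.2997·11.0000] = 2.9833; exercise value = 0.0000 ≤ continuation, so V_0 = 2.9833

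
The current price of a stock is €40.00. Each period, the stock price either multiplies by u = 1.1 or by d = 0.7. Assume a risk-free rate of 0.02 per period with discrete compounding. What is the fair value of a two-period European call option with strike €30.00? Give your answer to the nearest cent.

€11.56

Risk-neutral probability p = (1 + 0.02 − 0.7)/(1.1 − 0.7) = 0.3200/0.4000 = 0.8000
Terminal stock prices: S_uu = 48.4, S_ud = 30.8, S_dd = 19.6
Terminal payoffs (S − K): max(18.4, 0) = 18.4, max(0.8, 0) = 0.8, max(-10.4, 0) = 0
Node u (S = 44): V_u = 1/1.02·[0.8000·18.4000 + 0.2000·0.8000] = 14.5882
Node d (S = 28): V_d = 1/1.02·[0.8000·0.8000 + 0.2000·0.0000] = 0.6275
Node 0 (S = 40): V_0 = 1/1.02·[0.8000·14.5882 + 0.2000·0.6275] = 11.5648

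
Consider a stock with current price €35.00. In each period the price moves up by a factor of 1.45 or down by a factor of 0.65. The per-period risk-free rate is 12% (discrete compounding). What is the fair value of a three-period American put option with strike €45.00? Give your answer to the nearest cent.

Risk-neutral probability p = (1 + 0.12 − 0.65)/(1.45 − 0.65) = 0.4700/0.8000 = 0.5875
Terminal stock prices: S_uuu = 106.7, S_uud = 47.83, S_udd = 21.44, S_ddd = 9.612
Terminal payoffs (K − S): max(-61.7, 0) = 0, max(-2.832, 0) = 0, max(23.56, 0) = 23.56, max(35.39, 0) = 35.39
Node uu (S = 73.59): continuation = 1/1.12·[0.5875·0.0000 + 0.4125·0.0000] = 0.0000; exercise value = 0.0000 ≤ continuation, so V_uu = 0.0000
Node ud (S = 32.99): continuation = 1/1.12·[0.5875·0.0000 + 0.4125·23.5581] = 8.6765; exercise value = 12.0125 > continuation, so V_ud = 12.0125 (exercise)
Node dd (S = 14.79): continuation = 1/1.12·[0.5875·23.5581 + 0.4125·35.3881] = 25.3911; exercise value = 30.2125 > continuation, so V_dd = 30.2125 (exercise)
Node u (S = 50.75): continuation = 1/1.12·[0.5875·0.0000 + 0.4125·12.0125] = 4.4242; exercise value = 0.0000 ≤ continuation, so V_u = 4.4242
Node d (S = 22.75): continuation = 1/1.12·[0.5875·12.0125 + 0.4125·30.2125] = 17.4286; exercise value = 22.2500 > continuation, so V_d = 22.2500 (exercise)
Node 0 (S = 35): continuation = 1/1.12·[0.5875·4.4242 + 0.4125·22.2500] = 10.5155; exercise value = 10.0000 ≤ continuation, so V_0 = 10.5155

€10.52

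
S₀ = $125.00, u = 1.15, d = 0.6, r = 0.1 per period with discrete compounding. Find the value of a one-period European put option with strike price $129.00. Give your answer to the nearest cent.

$4.46

Risk-neutral probability p = (1 + 0.1 − 0.6)/(1.15 − 0.6) = 0.5000/0.5500 = 0.9091
Terminal stock prices: S_u = 143.8, S_d = 75
Terminal payoffs (K − S): max(-14.75, 0) = 0, max(54, 0) = 54
Node 0 (S = 125): V_0 = 1/1.1·[0.9091·0.0000 + 0.0909·54.0000] = 4.4628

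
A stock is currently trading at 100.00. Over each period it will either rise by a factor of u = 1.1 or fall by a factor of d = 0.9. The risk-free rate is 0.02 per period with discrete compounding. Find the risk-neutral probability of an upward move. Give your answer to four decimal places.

Risk-neutral probability p = (1 + 0.02 − 0.9)/(1.1 − 0.9) = 0.1200/0.2000 = 0.6000

p = 0.6000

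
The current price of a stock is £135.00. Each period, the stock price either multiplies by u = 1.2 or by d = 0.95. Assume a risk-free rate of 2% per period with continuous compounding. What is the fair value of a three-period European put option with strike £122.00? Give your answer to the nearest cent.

Risk-neutral probability p = (e^0.02 − 0.95)/(1.2 − 0.95) = 0.0702/0.2500 = 0.2808
Terminal stock prices: S_uuu = 233.3, S_uud = 184.7, S_udd = 146.2, S_ddd = 115.7
Terminal payoffs (K − S): max(-111.3, 0) = 0, max(-62.68, 0) = 0, max(-24.2, 0) = 0, max(6.254, 0) = 6.254
Node uu (S = 194.4): V_uu = e^(−0.02)·[0.2808·0.0000 + 0.7192·0.0000] = 0.0000
Node ud (S = 153.9): V_ud = e^(−0.02)·[0.2808·0.0000 + 0.7192·0.0000] = 0.0000
Node dd (S = 121.8): V_dd = e^(−0.02)·[0.2808·0.0000 + 0.7192·6.2544] = 4.4090
Node u (S = 162): V_u = e^(−0.02)·[0.2808·0.0000 + 0.7192·0.0000] = 0.0000
Node d (S = 128.2): V_d = e^(−0.02)·[0.2808·0.0000 + 0.7192·4.4090] = 3.1082
Node 0 (S = 135): V_0 = e^(−0.02)·[0.2808·0.0000 + 0.7192·3.1082] = 2.1911

£2.19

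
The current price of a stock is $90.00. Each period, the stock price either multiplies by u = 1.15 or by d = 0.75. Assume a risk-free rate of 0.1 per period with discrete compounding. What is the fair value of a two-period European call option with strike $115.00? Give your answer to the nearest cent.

$2.55

Risk-neutral probability p = (1 + 0.1 − 0.75)/(1.15 − 0.75) = 0.3500/0.4000 = 0.8750
Terminal stock prices: S_uu = 119, S_ud = 77.62, S_dd = 50.62
Terminal payoffs (S − K): max(4.025, 0) = 4.025, max(-37.38, 0) = 0, max(-64.38, 0) = 0
Node u (S = 103.5): V_u = 1/1.1·[0.8750·4.0250 + 0.1250·0.0000] = 3.2017
Node d (S = 67.5): V_d = 1/1.1·[0.8750·0.0000 + 0.1250·0.0000] = 0.0000
Node 0 (S = 90): V_0 = 1/1.1·[0.8750·3.2017 + 0.1250·0.0000] = 2.5468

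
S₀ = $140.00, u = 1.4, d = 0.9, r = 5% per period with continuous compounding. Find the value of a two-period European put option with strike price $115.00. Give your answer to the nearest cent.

$0.70

Risk-neutral probability p = (e^0.05 − 0.9)/(1.4 − 0.9) = 0.1513/0.5000 = 0.3025
Terminal stock prices: S_uu = 274.4, S_ud = 176.4, S_dd = 113.4
Terminal payoffs (K − S): max(-159.4, 0) = 0, max(-61.4, 0) = 0, max(1.6, 0) = 1.6
Node u (S = 196): V_u = e^(−0.05)·[0.3025·0.0000 + 0.6975·0.0000] = 0.0000
Node d (S = 126): V_d = e^(−0.05)·[0.3025·0.0000 + 0.6975·1.6000] = 1.0615
Node 0 (S = 140): V_0 = e^(−0.05)·[0.3025·0.0000 + 0.6975·1.0615] = 0.7042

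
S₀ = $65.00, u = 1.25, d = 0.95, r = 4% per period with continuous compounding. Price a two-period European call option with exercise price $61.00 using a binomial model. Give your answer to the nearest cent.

$9.74

Risk-neutral probability p = (e^0.04 − 0.95)/(1.25 − 0.95) = 0.0908/0.3000 = 0.3027
Terminal stock prices: S_uu = 101.6, S_ud = 77.19, S_dd = 58.66
Terminal payoffs (S − K): max(40.56, 0) = 40.56, max(16.19, 0) = 16.19, max(-2.337, 0) = 0
Node u (S = 81.25): V_u = e^(−0.04)·[0.3027·40.5625 + 0.6973·16.1875] = 22.6418
Node d (S = 61.75): V_d = e^(−0.04)·[0.3027·16.1875 + 0.6973·0.0000] = 4.7079
Node 0 (S = 65): V_0 = e^(−0.04)·[0.3027·22.6418 + 0.6973·4.7079] = 9.7391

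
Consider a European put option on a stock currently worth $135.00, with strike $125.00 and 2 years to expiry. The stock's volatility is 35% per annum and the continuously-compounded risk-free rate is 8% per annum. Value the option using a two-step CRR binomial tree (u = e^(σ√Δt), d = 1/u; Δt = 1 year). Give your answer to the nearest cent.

$10.91

CRR parameters: u = e^(σ√Δt) = e^(0.35·√1) = 1.4191, d = 1/u = 0.7047
Per-period rate: rΔt = 0.08·1 = 0.08, so R = e^0.08 = 1.0833
Risk-neutral probability p = (e^0.08 − 0.7047)/(1.4191 − 0.7047) = 0.3786/0.7144 = 0.5300
Terminal stock prices: S_uu = 271.9, S_ud = 135, S_dd = 67.04
Terminal payoffs (K − S): max(-146.9, 0) = 0, max(-10, 0) = 0, max(57.96, 0) = 57.96
Node u (S = 191.6): V_u = e^(−0.08)·[0.5300·0.0000 + 0.4700·0.0000] = 0.0000
Node d (S = 95.13): V_d = e^(−0.08)·[0.5300·0.0000 + 0.4700·57.9610] = 25.1489
Node 0 (S = 135): V_0 = e^(−0.08)·[0.5300·0.0000 + 0.4700·25.1489] = 10.9119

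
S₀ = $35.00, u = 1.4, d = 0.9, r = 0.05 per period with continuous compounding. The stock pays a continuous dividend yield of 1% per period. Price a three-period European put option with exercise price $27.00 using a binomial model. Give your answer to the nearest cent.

$0.47

Per-period risk-free factor R = e^0.05 = 1.0513; dividend-adjusted growth = e^(0.05−0.01) = 1.0408.
Risk-neutral probability p = (1.0408 − 0.9)/(1.4 − 0.9) = 0.1408/0.5000 = 0.2816
Terminal stock prices: S_uuu = 96.04, S_uud = 61.74, S_udd = 39.69, S_ddd = 25.52
Terminal payoffs (K − S): max(-69.04, 0) = 0, max(-34.74, 0) = 0, max(-12.69, 0) = 0, max(1.485, 0) = 1.485
Node uu (S = 68.6): V_uu = e^(−0.05)·[0.2816·0.0000 + 0.7184·0.0000] = 0.0000
Node ud (S = 44.1): V_ud = e^(−0.05)·[0.2816·0.0000 + 0.7184·0.0000] = 0.0000
Node dd (S = 28.35): V_dd = e^(−0.05)·[0.2816·0.0000 + 0.7184·1.4850] = 1.0148
Node u (S = 49): V_u = e^(−0.05)·[0.2816·0.0000 + 0.7184·0.0000] = 0.0000
Node d (S = 31.5): V_d = e^(−0.05)·[0.2816·0.0000 + 0.7184·1.0148] = 0.6934
Node 0 (S = 35): V_0 = e^(−0.05)·[0.2816·0.0000 + 0.7184·0.6934] = 0.4739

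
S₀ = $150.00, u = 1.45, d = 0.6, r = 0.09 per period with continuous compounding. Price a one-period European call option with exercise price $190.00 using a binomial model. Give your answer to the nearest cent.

Risk-neutral probability p = (e^0.09 − 0.6)/(1.45 − 0.6) = 0.4942/0.8500 = 0.5814
Terminal stock prices: S_u = 217.5, S_d = 90
Terminal payoffs (S − K): max(27.5, 0) = 27.5, max(-100, 0) = 0
Node 0 (S = 150): V_0 = e^(−0.09)·[0.5814·27.5000 + 0.4186·0.0000] = 14.6119

$14.61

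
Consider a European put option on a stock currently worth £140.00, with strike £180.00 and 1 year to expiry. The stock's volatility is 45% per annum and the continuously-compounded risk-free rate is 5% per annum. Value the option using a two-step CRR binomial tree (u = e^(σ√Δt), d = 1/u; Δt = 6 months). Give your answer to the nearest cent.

£48.26

CRR parameters: u = e^(σ√Δt) = e^(0.45·√0.5) = 1.3746, d = 1/u = 0.7275
Per-period rate: rΔt = 0.05·0.5 = 0.025, so R = e^0.025 = 1.0253
Risk-neutral probability p = (e^0.025 − 0.7275)/(1.3746 − 0.7275) = 0.2979/0.6472 = 0.4602
Terminal stock prices: S_uu = 264.6, S_ud = 140, S_dd = 74.09
Terminal payoffs (K − S): max(-84.55, 0) = 0, max(40, 0) = 40, max(105.9, 0) = 105.9
Node u (S = 192.5): V_u = e^(−0.025)·[0.4602·0.0000 + 0.5398·40.0000] = 21.0577
Node d (S = 101.8): V_d = e^(−0.025)·[0.4602·40.0000 + 0.5398·105.9125] = 73.7116
Node 0 (S = 140): V_0 = e^(−0.025)·[0.4602·21.0577 + 0.5398·73.7116] = 48.2570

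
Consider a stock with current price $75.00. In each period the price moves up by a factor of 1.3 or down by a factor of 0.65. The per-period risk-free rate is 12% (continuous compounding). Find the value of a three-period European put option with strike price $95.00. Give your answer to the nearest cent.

Risk-neutral probability p = (e^0.12 − 0.65)/(1.3 − 0.65) = 0.4775/0.6500 = 0.7346
Terminal stock prices: S_uuu = 164.8, S_uud = 82.39, S_udd = 41.19, S_ddd = 20.6
Terminal payoffs (K − S): max(-69.78, 0) = 0, max(12.61, 0) = 12.61, max(53.81, 0) = 53.81, max(74.4, 0) = 74.4
Node uu (S = 126.8): V_uu = e^(−0.12)·[0.7346·0.0000 + 0.2654·12.6125] = 2.9687
Node ud (S = 63.38): V_ud = e^(−0.12)·[0.7346·12.6125 + 0.2654·53.8062] = 20.8824
Node dd (S = 31.69): V_dd = e^(−0.12)·[0.7346·53.8062 + 0.2654·74.4031] = 52.5699
Node u (S = 97.5): V_u = e^(−0.12)·[0.7346·2.9687 + 0.2654·20.8824] = 6.8495
Node d (S = 48.75): V_d = e^(−0.12)·[0.7346·20.8824 + 0.2654·52.5699] = 25.9796
Node 0 (S = 75): V_0 = e^(−0.12)·[0.7346·6.8495 + 0.2654·25.9796] = 10.5778

$10.58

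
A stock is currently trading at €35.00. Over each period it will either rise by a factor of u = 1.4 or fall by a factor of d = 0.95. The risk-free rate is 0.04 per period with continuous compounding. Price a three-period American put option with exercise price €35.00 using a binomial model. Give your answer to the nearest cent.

Risk-neutral probability p = (e^0.04 − 0.95)/(1.4 − 0.95) = 0.0908/0.4500 = 0.2018
Terminal stock prices: S_uuu = 96.04, S_uud = 65.17, S_udd = 44.22, S_ddd = 30.01
Terminal payoffs (K − S): max(-61.04, 0) = 0, max(-30.17, 0) = 0, max(-9.222, 0) = 0, max(4.992, 0) = 4.992
Node uu (S = 68.6): continuation = e^(−0.04)·[0.2018·0.0000 + 0.7982·0.0000] = 0.0000; exercise value = 0.0000 ≤ continuation, so V_uu = 0.0000
Node ud (S = 46.55): continuation = e^(−0.04)·[0.2018·0.0000 + 0.7982·0.0000] = 0.0000; exercise value = 0.0000 ≤ continuation, so V_ud = 0.0000
Node dd (S = 31.59): continuation = e^(−0.04)·[0.2018·0.0000 + 0.7982·4.9919] = 3.8283; exercise value = 3.4125 ≤ continuation, so V_dd = 3.8283
Node u (S = 49): continuation = e^(−0.04)·[0.2018·0.0000 + 0.7982·0.0000] = 0.0000; exercise value = 0.0000 ≤ continuation, so V_u = 0.0000
Node d (S = 33.25): continuation = e^(−0.04)·[0.2018·0.0000 + 0.7982·3.8283] = 2.9359; exercise value = 1.7500 ≤ continuation, so V_d = 2.9359
Node 0 (S = 35): continuation = e^(−0.04)·[0.2018·0.0000 + 0.7982·2.9359] = 2.2515; exercise value = 0.0000 ≤ continuation, so V_0 = 2.2515

€2.25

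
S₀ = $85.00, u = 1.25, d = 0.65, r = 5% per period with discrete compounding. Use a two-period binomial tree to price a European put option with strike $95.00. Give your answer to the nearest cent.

$16.41

Risk-neutral probability p = (1 + 0.05 − 0.65)/(1.25 − 0.65) = 0.4000/0.6000 = 0.6667
Terminal stock prices: S_uu = 132.8, S_ud = 69.06, S_dd = 35.91
Terminal payoffs (K − S): max(-37.81, 0) = 0, max(25.94, 0) = 25.94, max(59.09, 0) = 59.09
Node u (S = 106.2): V_u = 1/1.05·[0.6667·0.0000 + 0.3333·25.9375] = 8.2341
Node d (S = 55.25): V_d = 1/1.05·[0.6667·25.9375 + 0.3333·59.0875] = 35.2262
Node 0 (S = 85): V_0 = 1/1.05·[0.6667·8.2341 + 0.3333·35.2262] = 16.4109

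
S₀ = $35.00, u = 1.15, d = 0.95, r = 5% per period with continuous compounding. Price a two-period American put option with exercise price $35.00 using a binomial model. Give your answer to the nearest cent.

$0.82

Risk-neutral probability p = (e^0.05 − 0.95)/(1.15 − 0.95) = 0.1013/0.2000 = 0.5064
Terminal stock prices: S_uu = 46.29, S_ud = 38.24, S_dd = 31.59
Terminal payoffs (K − S): max(-11.29, 0) = 0, max(-3.237, 0) = 0, max(3.413, 0) = 3.413
Node u (S = 40.25): continuation = e^(−0.05)·[0.5064·0.0000 + 0.4936·0.0000] = 0.0000; exercise value = 0.0000 ≤ continuation, so V_u = 0.0000
Node d (S = 33.25): continuation = e^(−0.05)·[0.5064·0.0000 + 0.4936·3.4125] = 1.6024; exercise value = 1.7500 > continuation, so V_d = 1.7500 (exercise)
Node 0 (S = 35): continuation = e^(−0.05)·[0.5064·0.0000 + 0.4936·1.7500] = 0.8217; exercise value = 0.0000 ≤ continuation, so V_0 = 0.8217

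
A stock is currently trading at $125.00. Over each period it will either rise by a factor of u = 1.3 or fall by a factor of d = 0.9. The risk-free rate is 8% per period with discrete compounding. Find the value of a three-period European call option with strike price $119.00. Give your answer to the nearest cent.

$34.22

Risk-neutral probability p = (1 + 0.08 − 0.9)/(1.3 − 0.9) = 0.1800/0.4000 = 0.4500
Terminal stock prices: S_uuu = 274.6, S_uud = 190.1, S_udd = 131.6, S_ddd = 91.13
Terminal payoffs (S − K): max(155.6, 0) = 155.6, max(71.13, 0) = 71.13, max(12.62, 0) = 12.62, max(-27.87, 0) = 0
Node uu (S = 211.3): V_uu = 1/1.08·[0.4500·155.6250 + 0.5500·71.1250] = 101.0648
Node ud (S = 146.2): V_ud = 1/1.08·[0.4500·71.1250 + 0.5500·12.6250] = 36.0648
Node dd (S = 101.2): V_dd = 1/1.08·[0.4500·12.6250 + 0.5500·0.0000] = 5.2604
Node u (S = 162.5): V_u = 1/1.08·[0.4500·101.0648 + 0.5500·36.0648] = 60.4767
Node d (S = 112.5): V_d = 1/1.08·[0.4500·36.0648 + 0.5500·5.2604] = 17.7059
Node 0 (S = 125): V_0 = 1/1.08·[0.4500·60.4767 + 0.5500·17.7059] = 34.2155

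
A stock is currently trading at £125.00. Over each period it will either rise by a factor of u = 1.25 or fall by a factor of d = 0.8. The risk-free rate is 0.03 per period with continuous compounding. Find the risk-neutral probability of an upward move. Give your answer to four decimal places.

Risk-neutral probability p = (e^0.03 − 0.8)/(1.25 − 0.8) = 0.2305/0.4500 = 0.5121

p = 0.5121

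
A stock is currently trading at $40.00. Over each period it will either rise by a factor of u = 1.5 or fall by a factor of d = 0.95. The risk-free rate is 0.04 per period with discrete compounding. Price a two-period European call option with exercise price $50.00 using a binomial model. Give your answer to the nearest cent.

Risk-neutral probability p = (1 + 0.04 − 0.95)/(1.5 − 0.95) = 0.0900/0.5500 = 0.1636
Terminal stock prices: S_uu = 90, S_ud = 57, S_dd = 36.1
Terminal payoffs (S − K): max(40, 0) = 40, max(7, 0) = 7, max(-13.9, 0) = 0
Node u (S = 60): V_u = 1/1.04·[0.1636·40.0000 + 0.8364·7.0000] = 11.9231
Node d (S = 38): V_d = 1/1.04·[0.1636·7.0000 + 0.8364·0.0000] = 1.1014
Node 0 (S = 40): V_0 = 1/1.04·[0.1636·11.9231 + 0.8364·1.1014] = 2.7617

$2.76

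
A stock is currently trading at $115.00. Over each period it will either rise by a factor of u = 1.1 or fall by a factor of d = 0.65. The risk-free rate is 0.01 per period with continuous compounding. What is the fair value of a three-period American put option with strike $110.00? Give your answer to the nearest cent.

$13.76

Risk-neutral probability p = (e^0.01 − 0.65)/(1.1 − 0.65) = 0.3601/0.4500 = 0.8001
Terminal stock prices: S_uuu = 153.1, S_uud = 90.45, S_udd = 53.45, S_ddd = 31.58
Terminal payoffs (K − S): max(-43.07, 0) = 0, max(19.55, 0) = 19.55, max(56.55, 0) = 56.55, max(78.42, 0) = 78.42
Node uu (S = 139.2): continuation = e^(−0.01)·[0.8001·0.0000 + 0.1999·19.5525] = 3.8694; exercise value = 0.0000 ≤ continuation, so V_uu = 3.8694
Node ud (S = 82.23): continuation = e^(−0.01)·[0.8001·19.5525 + 0.1999·56.5537] = 26.6805; exercise value = 27.7750 > continuation, so V_ud = 27.7750 (exercise)
Node dd (S = 48.59): continuation = e^(−0.01)·[0.8001·56.5537 + 0.1999·78.4181] = 60.3180; exercise value = 61.4125 > continuation, so V_dd = 61.4125 (exercise)
Node u (S = 126.5): continuation = e^(−0.01)·[0.8001·3.8694 + 0.1999·27.7750] = 8.5618; exercise value = 0.0000 ≤ continuation, so V_u = 8.5618
Node d (S = 74.75): continuation = e^(−0.01)·[0.8001·27.7750 + 0.1999·61.4125] = 34.1555; exercise value = 35.2500 > continuation, so V_d = 35.2500 (exercise)
Node 0 (S = 115): continuation = e^(−0.01)·[0.8001·8.5618 + 0.1999·35.2500] = 13.7582; exercise value = 0.0000 ≤ continuation, so V_0 = 13.7582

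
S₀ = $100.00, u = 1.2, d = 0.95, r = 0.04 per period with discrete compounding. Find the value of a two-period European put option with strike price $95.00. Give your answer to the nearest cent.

Risk-neutral probability p = (1 + 0.04 − 0.95)/(1.2 − 0.95) = 0.0900/0.2500 = 0.3600
Terminal stock prices: S_uu = 144, S_ud = 114, S_dd = 90.25
Terminal payoffs (K − S): max(-49, 0) = 0, max(-19, 0) = 0, max(4.75, 0) = 4.75
Node u (S = 120): V_u = 1/1.04·[0.3600·0.0000 + 0.6400·0.0000] = 0.0000
Node d (S = 95): V_d = 1/1.04·[0.3600·0.0000 + 0.6400·4.7500] = 2.9231
Node 0 (S = 100): V_0 = 1/1.04·[0.3600·0.0000 + 0.6400·2.9231] = 1.7988

$1.80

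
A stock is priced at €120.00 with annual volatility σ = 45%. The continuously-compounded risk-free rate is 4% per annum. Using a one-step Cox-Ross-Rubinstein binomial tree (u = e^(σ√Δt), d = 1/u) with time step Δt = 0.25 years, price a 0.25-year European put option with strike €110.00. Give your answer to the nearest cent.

CRR parameters: u = e^(σ√Δt) = e^(0.45·√0.25) = 1.2523, d = 1/u = 0.7985
Per-period rate: rΔt = 0.04·0.25 = 0.01, so R = e^0.01 = 1.0101
Risk-neutral probability p = (e^0.01 − 0.7985)/(1.2523 − 0.7985) = 0.2115/0.4538 = 0.4661
Terminal stock prices: S_u = 150.3, S_d = 95.82
Terminal payoffs (K − S): max(-40.28, 0) = 0, max(14.18, 0) = 14.18
Node 0 (S = 120): V_0 = e^(−0.01)·[0.4661·0.0000 + 0.5339·14.1781] = 7.4939

€7.49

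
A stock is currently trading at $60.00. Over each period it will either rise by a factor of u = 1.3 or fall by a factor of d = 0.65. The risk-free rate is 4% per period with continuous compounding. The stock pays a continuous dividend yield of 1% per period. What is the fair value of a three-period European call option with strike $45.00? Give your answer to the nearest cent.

Per-period risk-free factor R = e^0.04 = 1.0408; dividend-adjusted growth = e^(0.04−0.01) = 1.0305.
Risk-neutral probability p = (1.0305 − 0.65)/(1.3 − 0.65) = 0.3805/0.6500 = 0.5853
Terminal stock prices: S_uuu = 131.8, S_uud = 65.91, S_udd = 32.96, S_ddd = 16.48
Terminal payoffs (S − K): max(86.82, 0) = 86.82, max(20.91, 0) = 20.91, max(-12.04, 0) = 0, max(-28.52, 0) = 0
Node uu (S = 101.4): V_uu = e^(−0.04)·[0.5853·86.8200 + 0.4147·20.9100] = 57.1555
Node ud (S = 50.7): V_ud = e^(−0.04)·[0.5853·20.9100 + 0.4147·0.0000] = 11.7590
Node dd (S = 25.35): V_dd = e^(−0.04)·[0.5853·0.0000 + 0.4147·0.0000] = 0.0000
Node u (S = 78): V_u = e^(−0.04)·[0.5853·57.1555 + 0.4147·11.7590] = 36.8273
Node d (S = 39): V_d = e^(−0.04)·[0.5853·11.7590 + 0.4147·0.0000] = 6.6129
Node 0 (S = 60): V_0 = e^(−0.04)·[0.5853·36.8273 + 0.4147·6.6129] = 23.3451

$23.35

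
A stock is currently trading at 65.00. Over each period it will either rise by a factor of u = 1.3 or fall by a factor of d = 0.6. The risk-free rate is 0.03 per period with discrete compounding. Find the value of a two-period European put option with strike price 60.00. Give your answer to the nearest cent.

9.29

Risk-neutral probability p = (1 + 0.03 − 0.6)/(1.3 − 0.6) = 0.4300/0.7000 = 0.6143
Terminal stock prices: S_uu = 109.9, S_ud = 50.7, S_dd = 23.4
Terminal payoffs (K − S): max(-49.85, 0) = 0, max(9.3, 0) = 9.3, max(36.6, 0) = 36.6
Node u (S = 84.5): V_u = 1/1.03·[0.6143·0.0000 + 0.3857·9.3000] = 3.4827
Node d (S = 39): V_d = 1/1.03·[0.6143·9.3000 + 0.3857·36.6000] = 19.2524
Node 0 (S = 65): V_0 = 1/1.03·[0.6143·3.4827 + 0.3857·19.2524] = 9.2867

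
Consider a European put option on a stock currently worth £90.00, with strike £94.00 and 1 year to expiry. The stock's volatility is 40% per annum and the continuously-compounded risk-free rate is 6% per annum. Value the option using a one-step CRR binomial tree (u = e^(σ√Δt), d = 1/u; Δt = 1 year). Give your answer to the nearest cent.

£16.60

CRR parameters: u = e^(σ√Δt) = e^(0.4·√1) = 1.4918, d = 1/u = 0.6703
Per-period rate: rΔt = 0.06·1 = 0.06, so R = e^0.06 = 1.0618
Risk-neutral probability p = (e^0.06 − 0.6703)/(1.4918 − 0.6703) = 0.3915/0.8215 = 0.4766
Terminal stock prices: S_u = 134.3, S_d = 60.33
Terminal payoffs (K − S): max(-40.26, 0) = 0, max(33.67, 0) = 33.67
Node 0 (S = 90): V_0 = e^(−0.06)·[0.4766·0.0000 + 0.5234·33.6712] = 16.5977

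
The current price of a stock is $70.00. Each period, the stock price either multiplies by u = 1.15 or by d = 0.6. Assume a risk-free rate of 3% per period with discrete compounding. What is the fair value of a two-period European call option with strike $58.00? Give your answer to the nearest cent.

$19.92

Risk-neutral probability p = (1 + 0.03 − 0.6)/(1.15 − 0.6) = 0.4300/0.5500 = 0.7818
Terminal stock prices: S_uu = 92.57, S_ud = 48.3, S_dd = 25.2
Terminal payoffs (S − K): max(34.57, 0) = 34.57, max(-9.7, 0) = 0, max(-32.8, 0) = 0
Node u (S = 80.5): V_u = 1/1.03·[0.7818·34.5750 + 0.2182·0.0000] = 26.2440
Node d (S = 42): V_d = 1/1.03·[0.7818·0.0000 + 0.2182·0.0000] = 0.0000
Node 0 (S = 70): V_0 = 1/1.03·[0.7818·26.2440 + 0.2182·0.0000] = 19.9205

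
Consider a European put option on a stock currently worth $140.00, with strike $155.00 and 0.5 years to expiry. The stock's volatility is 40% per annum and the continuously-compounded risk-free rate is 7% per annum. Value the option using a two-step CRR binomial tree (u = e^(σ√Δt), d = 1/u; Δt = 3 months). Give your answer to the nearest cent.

CRR parameters: u = e^(σ√Δt) = e^(0.4·√0.25) = 1.2214, d = 1/u = 0.8187
Per-period rate: rΔt = 0.07·0.25 = 0.0175, so R = e^0.0175 = 1.0177
Risk-neutral probability p = (e^0.0175 − 0.8187)/(1.2214 − 0.8187) = 0.1989/0.4027 = 0.4940
Terminal stock prices: S_uu = 208.9, S_ud = 140, S_dd = 93.84
Terminal payoffs (K − S): max(-53.86, 0) = 0, max(15, 0) = 15, max(61.16, 0) = 61.16
Node u (S = 171): V_u = e^(−0.0175)·[0.4940·0.0000 + 0.5060·15.0000] = 7.4582
Node d (S = 114.6): V_d = e^(−0.0175)·[0.4940·15.0000 + 0.5060·61.1552] = 37.6888
Node 0 (S = 140): V_0 = e^(−0.0175)·[0.4940·7.4582 + 0.5060·37.6888] = 22.3599

$22.36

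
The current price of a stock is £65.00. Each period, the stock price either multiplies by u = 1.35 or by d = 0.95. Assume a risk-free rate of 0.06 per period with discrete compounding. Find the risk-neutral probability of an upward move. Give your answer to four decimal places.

p = 0.2750

Risk-neutral probability p = (1 + 0.06 − 0.95)/(1.35 − 0.95) = 0.1100/0.4000 = 0.2750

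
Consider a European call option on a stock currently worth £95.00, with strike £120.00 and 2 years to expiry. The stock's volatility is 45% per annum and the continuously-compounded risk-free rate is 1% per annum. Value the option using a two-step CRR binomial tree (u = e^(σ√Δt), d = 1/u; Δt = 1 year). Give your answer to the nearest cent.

£17.84

CRR parameters: u = e^(σ√Δt) = e^(0.45·√1) = 1.5683, d = 1/u = 0.6376
Per-period rate: rΔt = 0.01·1 = 0.01, so R = e^0.01 = 1.0101
Risk-neutral probability p = (e^0.01 − 0.6376)/(1.5683 − 0.6376) = 0.3724/0.9307 = 0.4002
Terminal stock prices: S_uu = 233.7, S_ud = 95, S_dd = 38.62
Terminal payoffs (S − K): max(113.7, 0) = 113.7, max(-25, 0) = 0, max(-81.38, 0) = 0
Node u (S = 149): V_u = e^(−0.01)·[0.4002·113.6623 + 0.5998·0.0000] = 45.0305
Node d (S = 60.57): V_d = e^(−0.01)·[0.4002·0.0000 + 0.5998·0.0000] = 0.0000
Node 0 (S = 95): V_0 = e^(−0.01)·[0.4002·45.0305 + 0.5998·0.0000] = 17.8401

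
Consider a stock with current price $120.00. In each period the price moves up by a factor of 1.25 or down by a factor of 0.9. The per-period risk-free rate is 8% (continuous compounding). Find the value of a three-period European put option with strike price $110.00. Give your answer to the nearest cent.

Risk-neutral probability p = (e^0.08 − 0.9)/(1.25 − 0.9) = 0.1833/0.3500 = 0.5237
Terminal stock prices: S_uuu = 234.4, S_uud = 168.8, S_udd = 121.5, S_ddd = 87.48
Terminal payoffs (K − S): max(-124.4, 0) = 0, max(-58.75, 0) = 0, max(-11.5, 0) = 0, max(22.52, 0) = 22.52
Node uu (S = 187.5): V_uu = e^(−0.08)·[0.5237·0.0000 + 0.4763·0.0000] = 0.0000
Node ud (S = 135): V_ud = e^(−0.08)·[0.5237·0.0000 + 0.4763·0.0000] = 0.0000
Node dd (S = 97.2): V_dd = e^(−0.08)·[0.5237·0.0000 + 0.4763·22.5200] = 9.9021
Node u (S = 150): V_u = e^(−0.08)·[0.5237·0.0000 + 0.4763·0.0000] = 0.0000
Node d (S = 108): V_d = e^(−0.08)·[0.5237·0.0000 + 0.4763·9.9021] = 4.3540
Node 0 (S = 120): V_0 = e^(−0.08)·[0.5237·0.0000 + 0.4763·4.3540] = 1.9144

$1.91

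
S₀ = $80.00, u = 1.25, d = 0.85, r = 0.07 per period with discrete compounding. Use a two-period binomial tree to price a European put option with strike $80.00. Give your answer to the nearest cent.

Risk-neutral probability p = (1 + 0.07 − 0.85)/(1.25 − 0.85) = 0.2200/0.4000 = 0.5500
Terminal stock prices: S_uu = 125, S_ud = 85, S_dd = 57.8
Terminal payoffs (K − S): max(-45, 0) = 0, max(-5, 0) = 0, max(22.2, 0) = 22.2
Node u (S = 100): V_u = 1/1.07·[0.5500·0.0000 + 0.4500·0.0000] = 0.0000
Node d (S = 68): V_d = 1/1.07·[0.5500·0.0000 + 0.4500·22.2000] = 9.3364
Node 0 (S = 80): V_0 = 1/1.07·[0.5500·0.0000 + 0.4500·9.3364] = 3.9265

$3.93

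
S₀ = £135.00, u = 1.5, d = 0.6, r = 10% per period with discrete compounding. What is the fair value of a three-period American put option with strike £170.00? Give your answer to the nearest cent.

Risk-neutral probability p = (1 + 0.1 − 0.6)/(1.5 − 0.6) = 0.5000/0.9000 = 0.5556
Terminal stock prices: S_uuu = 455.6, S_uud = 182.2, S_udd = 72.9, S_ddd = 29.16
Terminal payoffs (K − S): max(-285.6, 0) = 0, max(-12.25, 0) = 0, max(97.1, 0) = 97.1, max(140.8, 0) = 140.8
Node uu (S = 303.8): continuation = 1/1.1·[0.5556·0.0000 + 0.4444·0.0000] = 0.0000; exercise value = 0.0000 ≤ continuation, so V_uu = 0.0000
Node ud (S = 121.5): continuation = 1/1.1·[0.5556·0.0000 + 0.4444·97.1000] = 39.2323; exercise value = 48.5000 > continuation, so V_ud = 48.5000 (exercise)
Node dd (S = 48.6): continuation = 1/1.1·[0.5556·97.1000 + 0.4444·140.8400] = 105.9455; exercise value = 121.4000 > continuation, so V_dd = 121.4000 (exercise)
Node u (S = 202.5): continuation = 1/1.1·[0.5556·0.0000 + 0.4444·48.5000] = 19.5960; exercise value = 0.0000 ≤ continuation, so V_u = 19.5960
Node d (S = 81): continuation = 1/1.1·[0.5556·48.5000 + 0.4444·121.4000] = 73.5455; exercise value = 89.0000 > continuation, so V_d = 89.0000 (exercise)
Node 0 (S = 135): continuation = 1/1.1·[0.5556·19.5960 + 0.4444·89.0000] = 45.8565; exercise value = 35.0000 ≤ continuation, so V_0 = 45.8565

£45.86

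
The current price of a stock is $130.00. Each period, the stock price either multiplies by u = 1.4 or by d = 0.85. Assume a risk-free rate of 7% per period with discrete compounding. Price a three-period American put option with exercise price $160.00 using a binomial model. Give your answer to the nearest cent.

$31.11

Risk-neutral probability p = (1 + 0.07 − 0.85)/(1.4 − 0.85) = 0.2200/0.5500 = 0.4000
Terminal stock prices: S_uuu = 356.7, S_uud = 216.6, S_udd = 131.5, S_ddd = 79.84
Terminal payoffs (K − S): max(-196.7, 0) = 0, max(-56.58, 0) = 0, max(28.51, 0) = 28.51, max(80.16, 0) = 80.16
Node uu (S = 254.8): continuation = 1/1.07·[0.4000·0.0000 + 0.6000·0.0000] = 0.0000; exercise value = 0.0000 ≤ continuation, so V_uu = 0.0000
Node ud (S = 154.7): continuation = 1/1.07·[0.4000·0.0000 + 0.6000·28.5050] = 15.9841; exercise value = 5.3000 ≤ continuation, so V_ud = 15.9841
Node dd (S = 93.92): continuation = 1/1.07·[0.4000·28.5050 + 0.6000·80.1638] = 55.6077; exercise value = 66.0750 > continuation, so V_dd = 66.0750 (exercise)
Node u (S = 182): continuation = 1/1.07·[0.4000·0.0000 + 0.6000·15.9841] = 8.9631; exercise value = 0.0000 ≤ continuation, so V_u = 8.9631
Node d (S = 110.5): continuation = 1/1.07·[0.4000·15.9841 + 0.6000·66.0750] = 43.0268; exercise value = 49.5000 > continuation, so V_d = 49.5000 (exercise)
Node 0 (S = 130): continuation = 1/1.07·[0.4000·8.9631 + 0.6000·49.5000] = 31.1077; exercise value = 30.0000 ≤ continuation, so V_0 = 31.1077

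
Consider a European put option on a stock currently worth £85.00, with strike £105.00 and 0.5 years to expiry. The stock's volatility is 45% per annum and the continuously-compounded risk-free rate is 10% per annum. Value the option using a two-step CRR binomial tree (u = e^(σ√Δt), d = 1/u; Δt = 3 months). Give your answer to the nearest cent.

CRR parameters: u = e^(σ√Δt) = e^(0.45·√0.25) = 1.2523, d = 1/u = 0.7985
Per-period rate: rΔt = 0.1·0.25 = 0.025, so R = e^0.025 = 1.0253
Risk-neutral probability p = (e^0.025 − 0.7985)/(1.2523 − 0.7985) = 0.2268/0.4538 = 0.4998
Terminal stock prices: S_uu = 133.3, S_ud = 85, S_dd = 54.2
Terminal payoffs (K − S): max(-28.31, 0) = 0, max(20, 0) = 20, max(50.8, 0) = 50.8
Node u (S = 106.4): V_u = e^(−0.025)·[0.4998·0.0000 + 0.5002·20.0000] = 9.7576
Node d (S = 67.87): V_d = e^(−0.025)·[0.4998·20.0000 + 0.5002·50.8016] = 34.5337
Node 0 (S = 85): V_0 = e^(−0.025)·[0.4998·9.7576 + 0.5002·34.5337] = 21.6044

£21.60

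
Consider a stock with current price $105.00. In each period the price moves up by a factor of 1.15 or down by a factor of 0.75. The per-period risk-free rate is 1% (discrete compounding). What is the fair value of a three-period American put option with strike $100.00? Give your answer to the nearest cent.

Risk-neutral probability p = (1 + 0.01 − 0.75)/(1.15 − 0.75) = 0.2600/0.4000 = 0.6500
Terminal stock prices: S_uuu = 159.7, S_uud = 104.1, S_udd = 67.92, S_ddd = 44.3
Terminal payoffs (K − S): max(-59.69, 0) = 0, max(-4.147, 0) = 0, max(32.08, 0) = 32.08, max(55.7, 0) = 55.7
Node uu (S = 138.9): continuation = 1/1.01·[0.6500·0.0000 + 0.3500·0.0000] = 0.0000; exercise value = 0.0000 ≤ continuation, so V_uu = 0.0000
Node ud (S = 90.56): continuation = 1/1.01·[0.6500·0.0000 + 0.3500·32.0781] = 11.1162; exercise value = 9.4375 ≤ continuation, so V_ud = 11.1162
Node dd (S = 59.06): continuation = 1/1.01·[0.6500·32.0781 + 0.3500·55.7031] = 39.9474; exercise value = 40.9375 > continuation, so V_dd = 40.9375 (exercise)
Node u (S = 120.7): continuation = 1/1.01·[0.6500·0.0000 + 0.3500·11.1162] = 3.8521; exercise value = 0.0000 ≤ continuation, so V_u = 3.8521
Node d (S = 78.75): continuation = 1/1.01·[0.6500·11.1162 + 0.3500·40.9375] = 21.3402; exercise value = 21.2500 ≤ continuation, so V_d = 21.3402
Node 0 (S = 105): continuation = 1/1.01·[0.6500·3.8521 + 0.3500·21.3402] = 9.8742; exercise value = 0.0000 ≤ continuation, so V_0 = 9.8742

$9.87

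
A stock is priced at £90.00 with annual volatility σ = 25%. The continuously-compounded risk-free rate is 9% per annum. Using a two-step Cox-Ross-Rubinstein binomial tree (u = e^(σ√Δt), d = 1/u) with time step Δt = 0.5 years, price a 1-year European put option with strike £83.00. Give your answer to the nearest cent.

£3.11

CRR parameters: u = e^(σ√Δt) = e^(0.25·√0.5) = 1.1934, d = 1/u = 0.8380
Per-period rate: rΔt = 0.09·0.5 = 0.045, so R = e^0.045 = 1.0460
Risk-neutral probability p = (e^0.045 − 0.8380)/(1.1934 − 0.8380) = 0.2081/0.3554 = 0.5854
Terminal stock prices: S_uu = 128.2, S_ud = 90, S_dd = 63.2
Terminal payoffs (K − S): max(-45.17, 0) = 0, max(-7, 0) = 0, max(19.8, 0) = 19.8
Node u (S = 107.4): V_u = e^(−0.045)·[0.5854·0.0000 + 0.4146·0.0000] = 0.0000
Node d (S = 75.42): V_d = e^(−0.045)·[0.5854·0.0000 + 0.4146·19.8030] = 7.8485
Node 0 (S = 90): V_0 = e^(−0.045)·[0.5854·0.0000 + 0.4146·7.8485] = 3.1106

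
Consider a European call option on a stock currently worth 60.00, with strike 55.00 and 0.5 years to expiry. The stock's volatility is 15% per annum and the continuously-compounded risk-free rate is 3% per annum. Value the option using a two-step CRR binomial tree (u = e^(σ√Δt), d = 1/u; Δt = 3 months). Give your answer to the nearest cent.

CRR parameters: u = e^(σ√Δt) = e^(0.15·√0.25) = 1.0779, d = 1/u = 0.9277
Per-period rate: rΔt = 0.03·0.25 = 0.0075, so R = e^0.0075 = 1.0075
Risk-neutral probability p = (e^0.0075 − 0.9277)/(1.0779 − 0.9277) = 0.0798/0.1501 = 0.5314
Terminal stock prices: S_uu = 69.71, S_ud = 60, S_dd = 51.64
Terminal payoffs (S − K): max(14.71, 0) = 14.71, max(5, 0) = 5, max(-3.358, 0) = 0
Node u (S = 64.67): V_u = e^(−0.0075)·[0.5314·14.7101 + 0.4686·5.0000] = 10.0840
Node d (S = 55.66): V_d = e^(−0.0075)·[0.5314·5.0000 + 0.4686·0.0000] = 2.6371
Node 0 (S = 60): V_0 = e^(−0.0075)·[0.5314·10.0840 + 0.4686·2.6371] = 6.5451

6.55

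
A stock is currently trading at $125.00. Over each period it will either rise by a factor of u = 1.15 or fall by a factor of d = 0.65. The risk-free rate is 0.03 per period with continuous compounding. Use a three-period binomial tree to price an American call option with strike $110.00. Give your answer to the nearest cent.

Risk-neutral probability p = (e^0.03 − 0.65)/(1.15 − 0.65) = 0.3805/0.5000 = 0.7609
Terminal stock prices: S_uuu = 190.1, S_uud = 107.5, S_udd = 60.73, S_ddd = 34.33
Terminal payoffs (S − K): max(80.11, 0) = 80.11, max(-2.547, 0) = 0, max(-49.27, 0) = 0, max(-75.67, 0) = 0
Node uu (S = 165.3): continuation = e^(−0.03)·[0.7609·80.1094 + 0.2391·0.0000] = 59.1544; exercise value = 55.3125 ≤ continuation, so V_uu = 59.1544
Node ud (S = 93.44): continuation = e^(−0.03)·[0.7609·0.0000 + 0.2391·0.0000] = 0.0000; exercise value = 0.0000 ≤ continuation, so V_ud = 0.0000
Node dd (S = 52.81): continuation = e^(−0.03)·[0.7609·0.0000 + 0.2391·0.0000] = 0.0000; exercise value = 0.0000 ≤ continuation, so V_dd = 0.0000
Node u (S = 143.8): continuation = e^(−0.03)·[0.7609·59.1544 + 0.2391·0.0000] = 43.6809; exercise value = 33.7500 ≤ continuation, so V_u = 43.6809
Node d (S = 81.25): continuation = e^(−0.03)·[0.7609·0.0000 + 0.2391·0.0000] = 0.0000; exercise value = 0.0000 ≤ continuation, so V_d = 0.0000
Node 0 (S = 125): continuation = e^(−0.03)·[0.7609·43.6809 + 0.2391·0.0000] = 32.2549; exercise value = 15.0000 ≤ continuation, so V_0 = 32.2549

$32.25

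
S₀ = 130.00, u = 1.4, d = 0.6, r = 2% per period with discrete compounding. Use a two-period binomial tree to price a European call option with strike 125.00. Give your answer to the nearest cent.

Risk-neutral probability p = (1 + 0.02 − 0.6)/(1.4 − 0.6) = 0.4200/0.8000 = 0.5250
Terminal stock prices: S_uu = 254.8, S_ud = 109.2, S_dd = 46.8
Terminal payoffs (S − K): max(129.8, 0) = 129.8, max(-15.8, 0) = 0, max(-78.2, 0) = 0
Node u (S = 182): V_u = 1/1.02·[0.5250·129.8000 + 0.4750·0.0000] = 66.8088
Node d (S = 78): V_d = 1/1.02·[0.5250·0.0000 + 0.4750·0.0000] = 0.0000
Node 0 (S = 130): V_0 = 1/1.02·[0.5250·66.8088 + 0.4750·0.0000] = 34.3869

34.39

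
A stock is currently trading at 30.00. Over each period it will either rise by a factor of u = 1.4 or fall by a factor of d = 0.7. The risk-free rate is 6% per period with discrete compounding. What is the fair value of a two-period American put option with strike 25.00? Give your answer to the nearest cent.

Risk-neutral probability p = (1 + 0.06 − 0.7)/(1.4 − 0.7) = 0.3600/0.7000 = 0.5143
Terminal stock prices: S_uu = 58.8, S_ud = 29.4, S_dd = 14.7
Terminal payoffs (K − S): max(-33.8, 0) = 0, max(-4.4, 0) = 0, max(10.3, 0) = 10.3
Node u (S = 42): continuation = 1/1.06·[0.5143·0.0000 + 0.4857·0.0000] = 0.0000; exercise value = 0.0000 ≤ continuation, so V_u = 0.0000
Node d (S = 21): continuation = 1/1.06·[0.5143·0.0000 + 0.4857·10.3000] = 4.7197; exercise value = 4.0000 ≤ continuation, so V_d = 4.7197
Node 0 (S = 30): continuation = 1/1.06·[0.5143·0.0000 + 0.4857·4.7197] = 2.1627; exercise value = 0.0000 ≤ continuation, so V_0 = 2.1627

2.16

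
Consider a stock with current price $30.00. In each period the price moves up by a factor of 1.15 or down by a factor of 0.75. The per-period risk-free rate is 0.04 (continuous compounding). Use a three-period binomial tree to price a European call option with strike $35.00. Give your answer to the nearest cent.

Risk-neutral probability p = (e^0.04 − 0.75)/(1.15 − 0.75) = 0.2908/0.4000 = 0.7270
Terminal stock prices: S_uuu = 45.63, S_uud = 29.76, S_udd = 19.41, S_ddd = 12.66
Terminal payoffs (S − K): max(10.63, 0) = 10.63, max(-5.244, 0) = 0, max(-15.59, 0) = 0, max(-22.34, 0) = 0
Node uu (S = 39.67): V_uu = e^(−0.04)·[0.7270·10.6262 + 0.2730·0.0000] = 7.4226
Node ud (S = 25.88): V_ud = e^(−0.04)·[0.7270·0.0000 + 0.2730·0.0000] = 0.0000
Node dd (S = 16.88): V_dd = e^(−0.04)·[0.7270·0.0000 + 0.2730·0.0000] = 0.0000
Node u (S = 34.5): V_u = e^(−0.04)·[0.7270·7.4226 + 0.2730·0.0000] = 5.1849
Node d (S = 22.5): V_d = e^(−0.04)·[0.7270·0.0000 + 0.2730·0.0000] = 0.0000
Node 0 (S = 30): V_0 = e^(−0.04)·[0.7270·5.1849 + 0.2730·0.0000] = 3.6217

$3.62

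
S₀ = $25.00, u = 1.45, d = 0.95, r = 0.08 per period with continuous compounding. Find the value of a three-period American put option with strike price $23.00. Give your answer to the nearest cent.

Risk-neutral probability p = (e^0.08 − 0.95)/(1.45 − 0.95) = 0.1333/0.5000 = 0.2666
Terminal stock prices: S_uuu = 76.22, S_uud = 49.93, S_udd = 32.72, S_ddd = 21.43
Terminal payoffs (K − S): max(-53.22, 0) = 0, max(-26.93, 0) = 0, max(-9.716, 0) = 0, max(1.566, 0) = 1.566
Node uu (S = 52.56): continuation = e^(−0.08)·[0.2666·0.0000 + 0.7334·0.0000] = 0.0000; exercise value = 0.0000 ≤ continuation, so V_uu = 0.0000
Node ud (S = 34.44): continuation = e^(−0.08)·[0.2666·0.0000 + 0.7334·0.0000] = 0.0000; exercise value = 0.0000 ≤ continuation, so V_ud = 0.0000
Node dd (S = 22.56): continuation = e^(−0.08)·[0.2666·0.0000 + 0.7334·1.5656] = 1.0600; exercise value = 0.4375 ≤ continuation, so V_dd = 1.0600
Node u (S = 36.25): continuation = e^(−0.08)·[0.2666·0.0000 + 0.7334·0.0000] = 0.0000; exercise value = 0.0000 ≤ continuation, so V_u = 0.0000
Node d (S = 23.75): continuation = e^(−0.08)·[0.2666·0.0000 + 0.7334·1.0600] = 0.7177; exercise value = 0.0000 ≤ continuation, so V_d = 0.7177
Node 0 (S = 25): continuation = e^(−0.08)·[0.2666·0.0000 + 0.7334·0.7177] = 0.4859; exercise value = 0.0000 ≤ continuation, so V_0 = 0.4859

$0.49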